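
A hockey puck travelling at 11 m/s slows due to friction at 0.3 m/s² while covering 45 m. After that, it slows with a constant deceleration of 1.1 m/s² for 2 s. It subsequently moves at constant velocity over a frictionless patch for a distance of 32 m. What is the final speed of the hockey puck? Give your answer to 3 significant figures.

7.50 m/s

Phase 1 (decelerating): v₀ = 11.0 m/s, a = -0.3 m/s².
v² = v₀² + 2aΔx = 11.0² + 2·-0.3·45 = 94.0 → v = 9.70 m/s
t = (v − v₀)/a = (9.70 − 11.0)/-0.3 = 4.35 s

Phase 2 (decelerating): v₀ = 9.70 m/s, a = -1.1 m/s².
v = v₀ + at = 9.70 + (-1.1)(2) = 7.50 m/s
Δx = v₀t + ½at² = 9.70·2 + 0.5·-1.1·2² = 17.2 m

Phase 3 (constant speed): v₀ = 7.50 m/s, a = 0 m/s².
Constant speed: t = d/v = 32/7.50 = 4.27 s
Final speed = 7.50 m/s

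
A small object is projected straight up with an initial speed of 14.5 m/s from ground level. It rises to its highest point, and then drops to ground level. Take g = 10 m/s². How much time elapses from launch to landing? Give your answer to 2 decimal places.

2.90 s

Phase 1 (rising): v₀ = 14.5 m/s, a = -10 m/s².
v = v₀ + at → t = (0 − 14.5) / -10 = 1.45 s
v² = v₀² + 2aΔx → Δx = (0² − 14.5²)/(2·-10) = 10.5 m

Phase 2 (falling): v₀ = 0 m/s, a = -10 m/s².
Falls 10.5 m from rest: t = √(2·10.5/10) = 1.45 s; v = g·t = 14.5 m/s.
Total time = 1.45 + 1.45 = 2.90 s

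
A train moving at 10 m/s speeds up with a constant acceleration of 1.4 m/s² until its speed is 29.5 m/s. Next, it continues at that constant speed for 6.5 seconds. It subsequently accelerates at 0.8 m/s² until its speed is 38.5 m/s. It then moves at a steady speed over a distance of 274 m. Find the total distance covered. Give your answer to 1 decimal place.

1123.3 m

Phase 1 (accelerating): v₀ = 10.0 m/s, a = 1.4 m/s².
v = v₀ + at → t = (29.5 − 10.0) / 1.4 = 13.9 s
v² = v₀² + 2aΔx → Δx = (29.5² − 10.0²)/(2·1.4) = 275 m

Phase 2 (constant speed): v₀ = 29.5 m/s, a = 0 m/s².
v = v₀ + at = 29.5 + (0)(6.5) = 29.5 m/s
Δx = v₀t + ½at² = 29.5·6.5 + 0.5·0·6.5² = 192 m

Phase 3 (accelerating): v₀ = 29.5 m/s, a = 0.8 m/s².
v = v₀ + at → t = (38.5 − 29.5) / 0.8 = 11.2 s
v² = v₀² + 2aΔx → Δx = (38.5² − 29.5²)/(2·0.8) = 382 m

Phase 4 (constant speed): v₀ = 38.5 m/s, a = 0 m/s².
Constant speed: t = d/v = 274/38.5 = 7.12 s
Total distance = 275 + 192 + 382 + 274 = 1120 m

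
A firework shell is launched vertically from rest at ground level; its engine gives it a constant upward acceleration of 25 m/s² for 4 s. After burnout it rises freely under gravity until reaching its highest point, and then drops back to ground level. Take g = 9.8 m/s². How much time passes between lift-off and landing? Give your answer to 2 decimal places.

Phase 1 (powered ascent): v₀ = 0 m/s, a = 25 m/s².
v = v₀ + at = 0 + (25)(4) = 100 m/s
Δx = v₀t + ½at² = 0·4 + 0.5·25·4² = 200 m

Phase 2 (coasting upward): v₀ = 100 m/s, a = -9.8 m/s².
v = v₀ + at → t = (0 − 100) / -9.8 = 10.2 s
v² = v₀² + 2aΔx → Δx = (0² − 100²)/(2·-9.8) = 510 m

Phase 3 (free fall): v₀ = 0 m/s, a = -9.8 m/s².
Falls 710 m from rest: t = √(2·710/9.8) = 12.0 s; v = g·t = 118 m/s.
Total time = 4.00 + 10.2 + 12.0 = 26.2 s

26.24 s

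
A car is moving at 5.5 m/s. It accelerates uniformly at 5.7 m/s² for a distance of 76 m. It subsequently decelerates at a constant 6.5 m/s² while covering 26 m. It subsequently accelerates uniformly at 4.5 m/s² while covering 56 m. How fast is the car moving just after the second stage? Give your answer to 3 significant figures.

23.6 m/s

Phase 1 (accelerating): v₀ = 5.50 m/s, a = 5.7 m/s².
v² = v₀² + 2aΔx = 5.50² + 2·5.7·76 = 897 → v = 29.9 m/s
t = (v − v₀)/a = (29.9 − 5.50)/5.7 = 4.29 s

Phase 2 (decelerating): v₀ = 29.9 m/s, a = -6.5 m/s².
v² = v₀² + 2aΔx = 29.9² + 2·-6.5·26 = 559 → v = 23.6 m/s
t = (v − v₀)/a = (23.6 − 29.9)/-6.5 = 0.971 s
Speed at end of phase 2 = 23.6 m/s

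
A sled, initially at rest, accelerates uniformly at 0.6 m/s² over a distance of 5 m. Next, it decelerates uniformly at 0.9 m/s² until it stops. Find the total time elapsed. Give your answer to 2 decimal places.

6.80 s

Phase 1 (accelerating): v₀ = 0 m/s, a = 0.6 m/s².
v² = v₀² + 2aΔx = 0² + 2·0.6·5 = 6.00 → v = 2.45 m/s
t = (v − v₀)/a = (2.45 − 0)/0.6 = 4.08 s

Phase 2 (decelerating): v₀ = 2.45 m/s, a = -0.9 m/s².
v = v₀ + at → t = (0 − 2.45) / -0.9 = 2.72 s
v² = v₀² + 2aΔx → Δx = (0² − 2.45²)/(2·-0.9) = 3.33 m
Total time = 4.08 + 2.72 = 6.80 s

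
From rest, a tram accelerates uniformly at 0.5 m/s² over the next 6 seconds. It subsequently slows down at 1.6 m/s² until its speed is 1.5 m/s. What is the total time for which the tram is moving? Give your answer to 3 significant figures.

Phase 1 (accelerating): v₀ = 0 m/s, a = 0.5 m/s².
v = v₀ + at = 0 + (0.5)(6) = 3.00 m/s
Δx = v₀t + ½at² = 0·6 + 0.5·0.5·6² = 9.00 m

Phase 2 (decelerating): v₀ = 3.00 m/s, a = -1.6 m/s².
v = v₀ + at → t = (1.5 − 3.00) / -1.6 = 0.938 s
v² = v₀² + 2aΔx → Δx = (1.5² − 3.00²)/(2·-1.6) = 2.11 m
Total time = 6.00 + 0.938 = 6.94 s

6.94 s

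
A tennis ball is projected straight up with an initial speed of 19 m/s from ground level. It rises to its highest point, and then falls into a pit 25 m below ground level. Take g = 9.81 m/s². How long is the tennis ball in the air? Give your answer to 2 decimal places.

4.91 s

Phase 1 (rising): v₀ = 19.0 m/s, a = -9.81 m/s².
v = v₀ + at → t = (0 − 19.0) / -9.81 = 1.94 s
v² = v₀² + 2aΔx → Δx = (0² − 19.0²)/(2·-9.81) = 18.4 m

Phase 2 (falling): v₀ = 0 m/s, a = -9.81 m/s².
Falls 43.4 m from rest: t = √(2·43.4/9.81) = 2.97 s; v = g·t = 29.2 m/s.
Total time = 1.94 + 2.97 = 4.91 s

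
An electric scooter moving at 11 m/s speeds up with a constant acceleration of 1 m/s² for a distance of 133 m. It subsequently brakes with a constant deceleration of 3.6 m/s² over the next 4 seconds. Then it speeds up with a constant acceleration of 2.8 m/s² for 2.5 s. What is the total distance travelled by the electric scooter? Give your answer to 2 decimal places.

204.82 m

Phase 1 (accelerating): v₀ = 11.0 m/s, a = 1 m/s².
v² = v₀² + 2aΔx = 11.0² + 2·1·133 = 387 → v = 19.7 m/s
t = (v − v₀)/a = (19.7 − 11.0)/1 = 8.67 s

Phase 2 (decelerating): v₀ = 19.7 m/s, a = -3.6 m/s².
v = v₀ + at = 19.7 + (-3.6)(4) = 5.27 m/s
Δx = v₀t + ½at² = 19.7·4 + 0.5·-3.6·4² = 49.9 m

Phase 3 (accelerating): v₀ = 5.27 m/s, a = 2.8 m/s².
v = v₀ + at = 5.27 + (2.8)(2.5) = 12.3 m/s
Δx = v₀t + ½at² = 5.27·2.5 + 0.5·2.8·2.5² = 21.9 m
Total distance = 133 + 49.9 + 21.9 = 205 m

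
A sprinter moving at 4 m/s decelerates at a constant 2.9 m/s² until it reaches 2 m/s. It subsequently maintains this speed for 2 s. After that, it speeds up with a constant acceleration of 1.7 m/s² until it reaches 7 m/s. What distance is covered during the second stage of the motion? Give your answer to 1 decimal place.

4.0 m

Phase 1 (decelerating): v₀ = 4.00 m/s, a = -2.9 m/s².
v = v₀ + at → t = (2 − 4.00) / -2.9 = 0.690 s
v² = v₀² + 2aΔx → Δx = (2² − 4.00²)/(2·-2.9) = 2.07 m

Phase 2 (constant speed): v₀ = 2.00 m/s, a = 0 m/s².
v = v₀ + at = 2.00 + (0)(2) = 2.00 m/s
Δx = v₀t + ½at² = 2.00·2 + 0.5·0·2² = 4.00 m
Distance in phase 2 = 4.00 m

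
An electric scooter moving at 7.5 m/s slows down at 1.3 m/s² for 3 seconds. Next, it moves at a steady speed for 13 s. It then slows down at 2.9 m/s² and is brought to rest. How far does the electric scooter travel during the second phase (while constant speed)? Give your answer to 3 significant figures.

Phase 1 (decelerating): v₀ = 7.50 m/s, a = -1.3 m/s².
v = v₀ + at = 7.50 + (-1.3)(3) = 3.60 m/s
Δx = v₀t + ½at² = 7.50·3 + 0.5·-1.3·3² = 16.6 m

Phase 2 (constant speed): v₀ = 3.60 m/s, a = 0 m/s².
v = v₀ + at = 3.60 + (0)(13) = 3.60 m/s
Δx = v₀t + ½at² = 3.60·13 + 0.5·0·13² = 46.8 m
Distance in phase 2 = 46.8 m

46.8 m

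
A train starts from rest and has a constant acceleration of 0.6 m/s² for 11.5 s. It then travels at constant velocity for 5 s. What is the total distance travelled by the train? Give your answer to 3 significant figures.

Phase 1 (accelerating): v₀ = 0 m/s, a = 0.6 m/s².
v = v₀ + at = 0 + (0.6)(11.5) = 6.90 m/s
Δx = v₀t + ½at² = 0·11.5 + 0.5·0.6·11.5² = 39.7 m

Phase 2 (constant speed): v₀ = 6.90 m/s, a = 0 m/s².
v = v₀ + at = 6.90 + (0)(5) = 6.90 m/s
Δx = v₀t + ½at² = 6.90·5 + 0.5·0·5² = 34.5 m
Total distance = 39.7 + 34.5 = 74.2 m

74.2 m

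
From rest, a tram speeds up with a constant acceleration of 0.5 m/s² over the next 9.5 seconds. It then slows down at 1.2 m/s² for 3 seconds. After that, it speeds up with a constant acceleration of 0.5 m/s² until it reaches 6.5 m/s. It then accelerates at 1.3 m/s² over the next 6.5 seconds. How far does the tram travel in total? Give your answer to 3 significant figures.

Phase 1 (accelerating): v₀ = 0 m/s, a = 0.5 m/s².
v = v₀ + at = 0 + (0.5)(9.5) = 4.75 m/s
Δx = v₀t + ½at² = 0·9.5 + 0.5·0.5·9.5² = 22.6 m

Phase 2 (decelerating): v₀ = 4.75 m/s, a = -1.2 m/s².
v = v₀ + at = 4.75 + (-1.2)(3) = 1.15 m/s
Δx = v₀t + ½at² = 4.75·3 + 0.5·-1.2·3² = 8.85 m

Phase 3 (accelerating): v₀ = 1.15 m/s, a = 0.5 m/s².
v = v₀ + at → t = (6.5 − 1.15) / 0.5 = 10.7 s
v² = v₀² + 2aΔx → Δx = (6.5² − 1.15²)/(2·0.5) = 40.9 m

Phase 4 (accelerating): v₀ = 6.50 m/s, a = 1.3 m/s².
v = v₀ + at = 6.50 + (1.3)(6.5) = 15.0 m/s
Δx = v₀t + ½at² = 6.50·6.5 + 0.5·1.3·6.5² = 69.7 m
Total distance = 22.6 + 8.85 + 40.9 + 69.7 = 142 m

142 m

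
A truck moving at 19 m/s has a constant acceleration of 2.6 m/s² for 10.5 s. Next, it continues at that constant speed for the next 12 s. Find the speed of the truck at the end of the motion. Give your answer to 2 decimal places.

Phase 1 (accelerating): v₀ = 19.0 m/s, a = 2.6 m/s².
v = v₀ + at = 19.0 + (2.6)(10.5) = 46.3 m/s
Δx = v₀t + ½at² = 19.0·10.5 + 0.5·2.6·10.5² = 343 m

Phase 2 (constant speed): v₀ = 46.3 m/s, a = 0 m/s².
v = v₀ + at = 46.3 + (0)(12) = 46.3 m/s
Δx = v₀t + ½at² = 46.3·12 + 0.5·0·12² = 556 m
Final speed = 46.3 m/s

46.30 m/s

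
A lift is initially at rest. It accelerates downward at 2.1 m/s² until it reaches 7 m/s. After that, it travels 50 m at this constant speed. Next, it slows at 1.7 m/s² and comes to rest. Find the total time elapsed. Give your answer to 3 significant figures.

14.6 s

Phase 1 (accelerating): v₀ = 0 m/s, a = 2.1 m/s².
v = v₀ + at → t = (7 − 0) / 2.1 = 3.33 s
v² = v₀² + 2aΔx → Δx = (7² − 0²)/(2·2.1) = 11.7 m

Phase 2 (constant speed): v₀ = 7.00 m/s, a = 0 m/s².
Constant speed: t = d/v = 50/7.00 = 7.14 s

Phase 3 (decelerating): v₀ = 7.00 m/s, a = -1.7 m/s².
v = v₀ + at → t = (0 − 7.00) / -1.7 = 4.12 s
v² = v₀² + 2aΔx → Δx = (0² − 7.00²)/(2·-1.7) = 14.4 m
Total time = 3.33 + 7.14 + 4.12 = 14.6 s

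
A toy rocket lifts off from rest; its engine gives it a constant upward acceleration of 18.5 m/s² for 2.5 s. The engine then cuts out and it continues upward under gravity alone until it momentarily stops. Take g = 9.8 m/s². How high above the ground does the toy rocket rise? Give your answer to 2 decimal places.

166.95 m

Phase 1 (powered ascent): v₀ = 0 m/s, a = 18.5 m/s².
v = v₀ + at = 0 + (18.5)(2.5) = 46.2 m/s
Δx = v₀t + ½at² = 0·2.5 + 0.5·18.5·2.5² = 57.8 m

Phase 2 (coasting upward): v₀ = 46.2 m/s, a = -9.8 m/s².
v = v₀ + at → t = (0 − 46.2) / -9.8 = 4.72 s
v² = v₀² + 2aΔx → Δx = (0² − 46.2²)/(2·-9.8) = 109 m
Maximum height = 57.8 + 109 = 167 m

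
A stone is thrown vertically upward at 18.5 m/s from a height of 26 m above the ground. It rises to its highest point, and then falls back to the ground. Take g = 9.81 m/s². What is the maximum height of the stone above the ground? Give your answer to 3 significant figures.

43.4 m

Phase 1 (rising): v₀ = 18.5 m/s, a = -9.81 m/s².
v = v₀ + at → t = (0 − 18.5) / -9.81 = 1.89 s
v² = v₀² + 2aΔx → Δx = (0² − 18.5²)/(2·-9.81) = 17.4 m
Maximum height = 26 + 17.4 = 43.4 m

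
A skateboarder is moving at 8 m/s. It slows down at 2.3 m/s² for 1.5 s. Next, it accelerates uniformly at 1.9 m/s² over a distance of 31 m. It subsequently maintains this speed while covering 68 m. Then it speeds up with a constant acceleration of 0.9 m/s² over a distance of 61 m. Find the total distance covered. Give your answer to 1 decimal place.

Phase 1 (decelerating): v₀ = 8.00 m/s, a = -2.3 m/s².
v = v₀ + at = 8.00 + (-2.3)(1.5) = 4.55 m/s
Δx = v₀t + ½at² = 8.00·1.5 + 0.5·-2.3·1.5² = 9.41 m

Phase 2 (accelerating): v₀ = 4.55 m/s, a = 1.9 m/s².
v² = v₀² + 2aΔx = 4.55² + 2·1.9·31 = 139 → v = 11.8 m/s
t = (v − v₀)/a = (11.8 − 4.55)/1.9 = 3.80 s

Phase 3 (constant speed): v₀ = 11.8 m/s, a = 0 m/s².
Constant speed: t = d/v = 68/11.8 = 5.78 s

Phase 4 (accelerating): v₀ = 11.8 m/s, a = 0.9 m/s².
v² = v₀² + 2aΔx = 11.8² + 2·0.9·61 = 248 → v = 15.8 m/s
t = (v − v₀)/a = (15.8 − 11.8)/0.9 = 4.43 s
Total distance = 9.41 + 31.0 + 68.0 + 61.0 = 169 m

169.4 m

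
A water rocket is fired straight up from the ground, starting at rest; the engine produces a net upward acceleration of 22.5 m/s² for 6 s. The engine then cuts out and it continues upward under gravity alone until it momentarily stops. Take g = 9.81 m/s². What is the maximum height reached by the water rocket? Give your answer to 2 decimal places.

1333.90 m

Phase 1 (powered ascent): v₀ = 0 m/s, a = 22.5 m/s².
v = v₀ + at = 0 + (22.5)(6) = 135 m/s
Δx = v₀t + ½at² = 0·6 + 0.5·22.5·6² = 405 m

Phase 2 (coasting upward): v₀ = 135 m/s, a = -9.81 m/s².
v = v₀ + at → t = (0 − 135) / -9.81 = 13.8 s
v² = v₀² + 2aΔx → Δx = (0² − 135²)/(2·-9.81) = 929 m
Maximum height = 405 + 929 = 1330 m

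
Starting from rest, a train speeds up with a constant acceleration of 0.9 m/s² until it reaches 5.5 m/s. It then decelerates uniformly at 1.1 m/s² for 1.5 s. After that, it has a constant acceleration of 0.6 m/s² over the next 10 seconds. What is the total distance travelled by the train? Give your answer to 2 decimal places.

92.32 m

Phase 1 (accelerating): v₀ = 0 m/s, a = 0.9 m/s².
v = v₀ + at → t = (5.5 − 0) / 0.9 = 6.11 s
v² = v₀² + 2aΔx → Δx = (5.5² − 0²)/(2·0.9) = 16.8 m

Phase 2 (decelerating): v₀ = 5.50 m/s, a = -1.1 m/s².
v = v₀ + at = 5.50 + (-1.1)(1.5) = 3.85 m/s
Δx = v₀t + ½at² = 5.50·1.5 + 0.5·-1.1·1.5² = 7.01 m

Phase 3 (accelerating): v₀ = 3.85 m/s, a = 0.6 m/s².
v = v₀ + at = 3.85 + (0.6)(10) = 9.85 m/s
Δx = v₀t + ½at² = 3.85·10 + 0.5·0.6·10² = 68.5 m
Total distance = 16.8 + 7.01 + 68.5 = 92.3 m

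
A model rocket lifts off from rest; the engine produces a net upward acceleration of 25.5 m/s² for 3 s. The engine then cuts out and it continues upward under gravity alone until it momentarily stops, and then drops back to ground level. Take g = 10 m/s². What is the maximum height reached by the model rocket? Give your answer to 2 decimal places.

Phase 1 (powered ascent): v₀ = 0 m/s, a = 25.5 m/s².
v = v₀ + at = 0 + (25.5)(3) = 76.5 m/s
Δx = v₀t + ½at² = 0·3 + 0.5·25.5·3² = 115 m

Phase 2 (coasting upward): v₀ = 76.5 m/s, a = -10 m/s².
v = v₀ + at → t = (0 − 76.5) / -10 = 7.65 s
v² = v₀² + 2aΔx → Δx = (0² − 76.5²)/(2·-10) = 293 m
Maximum height = 115 + 293 = 407 m

407.36 m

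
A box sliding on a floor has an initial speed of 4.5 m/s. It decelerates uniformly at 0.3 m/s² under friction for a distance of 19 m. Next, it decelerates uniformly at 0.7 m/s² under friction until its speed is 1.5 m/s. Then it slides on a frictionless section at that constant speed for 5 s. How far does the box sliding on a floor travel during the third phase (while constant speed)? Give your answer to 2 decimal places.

7.50 m

Phase 1 (decelerating): v₀ = 4.50 m/s, a = -0.3 m/s².
v² = v₀² + 2aΔx = 4.50² + 2·-0.3·19 = 8.85 → v = 2.97 m/s
t = (v − v₀)/a = (2.97 − 4.50)/-0.3 = 5.08 s

Phase 2 (decelerating): v₀ = 2.97 m/s, a = -0.7 m/s².
v = v₀ + at → t = (1.5 − 2.97) / -0.7 = 2.11 s
v² = v₀² + 2aΔx → Δx = (1.5² − 2.97²)/(2·-0.7) = 4.71 m

Phase 3 (constant speed): v₀ = 1.50 m/s, a = 0 m/s².
v = v₀ + at = 1.50 + (0)(5) = 1.50 m/s
Δx = v₀t + ½at² = 1.50·5 + 0.5·0·5² = 7.50 m
Distance in phase 3 = 7.50 m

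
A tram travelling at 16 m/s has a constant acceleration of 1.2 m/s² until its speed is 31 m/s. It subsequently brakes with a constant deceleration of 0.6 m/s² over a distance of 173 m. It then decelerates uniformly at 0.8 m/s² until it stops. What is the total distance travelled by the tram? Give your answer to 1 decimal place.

Phase 1 (accelerating): v₀ = 16.0 m/s, a = 1.2 m/s².
v = v₀ + at → t = (31 − 16.0) / 1.2 = 12.5 s
v² = v₀² + 2aΔx → Δx = (31² − 16.0²)/(2·1.2) = 294 m

Phase 2 (decelerating): v₀ = 31.0 m/s, a = -0.6 m/s².
v² = v₀² + 2aΔx = 31.0² + 2·-0.6·173 = 753 → v = 27.4 m/s
t = (v − v₀)/a = (27.4 − 31.0)/-0.6 = 5.92 s

Phase 3 (decelerating): v₀ = 27.4 m/s, a = -0.8 m/s².
v = v₀ + at → t = (0 − 27.4) / -0.8 = 34.3 s
v² = v₀² + 2aΔx → Δx = (0² − 27.4²)/(2·-0.8) = 471 m
Total distance = 294 + 173 + 471 = 938 m

937.6 m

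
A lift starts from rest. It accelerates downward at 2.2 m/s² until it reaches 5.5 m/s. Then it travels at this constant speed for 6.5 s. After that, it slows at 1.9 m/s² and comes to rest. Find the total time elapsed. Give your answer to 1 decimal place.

Phase 1 (accelerating): v₀ = 0 m/s, a = 2.2 m/s².
v = v₀ + at → t = (5.5 − 0) / 2.2 = 2.50 s
v² = v₀² + 2aΔx → Δx = (5.5² − 0²)/(2·2.2) = 6.87 m

Phase 2 (constant speed): v₀ = 5.50 m/s, a = 0 m/s².
v = v₀ + at = 5.50 + (0)(6.5) = 5.50 m/s
Δx = v₀t + ½at² = 5.50·6.5 + 0.5·0·6.5² = 35.8 m

Phase 3 (decelerating): v₀ = 5.50 m/s, a = -1.9 m/s².
v = v₀ + at → t = (0 − 5.50) / -1.9 = 2.89 s
v² = v₀² + 2aΔx → Δx = (0² − 5.50²)/(2·-1.9) = 7.96 m
Total time = 2.50 + 6.50 + 2.89 = 11.9 s

11.9 s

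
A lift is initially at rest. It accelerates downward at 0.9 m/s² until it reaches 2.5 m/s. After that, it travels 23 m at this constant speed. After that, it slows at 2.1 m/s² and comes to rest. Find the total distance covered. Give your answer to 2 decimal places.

27.96 m

Phase 1 (accelerating): v₀ = 0 m/s, a = 0.9 m/s².
v = v₀ + at → t = (2.5 − 0) / 0.9 = 2.78 s
v² = v₀² + 2aΔx → Δx = (2.5² − 0²)/(2·0.9) = 3.47 m

Phase 2 (constant speed): v₀ = 2.50 m/s, a = 0 m/s².
Constant speed: t = d/v = 23/2.50 = 9.20 s

Phase 3 (decelerating): v₀ = 2.50 m/s, a = -2.1 m/s².
v = v₀ + at → t = (0 − 2.50) / -2.1 = 1.19 s
v² = v₀² + 2aΔx → Δx = (0² − 2.50²)/(2·-2.1) = 1.49 m
Total distance = 3.47 + 23.0 + 1.49 = 28.0 m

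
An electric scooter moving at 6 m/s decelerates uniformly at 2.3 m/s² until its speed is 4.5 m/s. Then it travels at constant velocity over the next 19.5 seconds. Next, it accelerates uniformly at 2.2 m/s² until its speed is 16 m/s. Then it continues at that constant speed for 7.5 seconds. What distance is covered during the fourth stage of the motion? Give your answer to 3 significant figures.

120 m

Phase 1 (decelerating): v₀ = 6.00 m/s, a = -2.3 m/s².
v = v₀ + at → t = (4.5 − 6.00) / -2.3 = 0.652 s
v² = v₀² + 2aΔx → Δx = (4.5² − 6.00²)/(2·-2.3) = 3.42 m

Phase 2 (constant speed): v₀ = 4.50 m/s, a = 0 m/s².
v = v₀ + at = 4.50 + (0)(19.5) = 4.50 m/s
Δx = v₀t + ½at² = 4.50·19.5 + 0.5·0·19.5² = 87.8 m

Phase 3 (accelerating): v₀ = 4.50 m/s, a = 2.2 m/s².
v = v₀ + at → t = (16 − 4.50) / 2.2 = 5.23 s
v² = v₀² + 2aΔx → Δx = (16² − 4.50²)/(2·2.2) = 53.6 m

Phase 4 (constant speed): v₀ = 16.0 m/s, a = 0 m/s².
v = v₀ + at = 16.0 + (0)(7.5) = 16.0 m/s
Δx = v₀t + ½at² = 16.0·7.5 + 0.5·0·7.5² = 120 m
Distance in phase 4 = 120 m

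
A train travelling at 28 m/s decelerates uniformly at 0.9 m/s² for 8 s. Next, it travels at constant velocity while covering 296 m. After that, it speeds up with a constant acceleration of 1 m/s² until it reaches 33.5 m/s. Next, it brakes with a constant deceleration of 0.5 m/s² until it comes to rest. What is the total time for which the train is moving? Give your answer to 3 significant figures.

Phase 1 (decelerating): v₀ = 28.0 m/s, a = -0.9 m/s².
v = v₀ + at = 28.0 + (-0.9)(8) = 20.8 m/s
Δx = v₀t + ½at² = 28.0·8 + 0.5·-0.9·8² = 195 m

Phase 2 (constant speed): v₀ = 20.8 m/s, a = 0 m/s².
Constant speed: t = d/v = 296/20.8 = 14.2 s

Phase 3 (accelerating): v₀ = 20.8 m/s, a = 1 m/s².
v = v₀ + at → t = (33.5 − 20.8) / 1 = 12.7 s
v² = v₀² + 2aΔx → Δx = (33.5² − 20.8²)/(2·1) = 345 m

Phase 4 (decelerating): v₀ = 33.5 m/s, a = -0.5 m/s².
v = v₀ + at → t = (0 − 33.5) / -0.5 = 67.0 s
v² = v₀² + 2aΔx → Δx = (0² − 33.5²)/(2·-0.5) = 1120 m
Total time = 8.00 + 14.2 + 12.7 + 67.0 = 102 s

102 s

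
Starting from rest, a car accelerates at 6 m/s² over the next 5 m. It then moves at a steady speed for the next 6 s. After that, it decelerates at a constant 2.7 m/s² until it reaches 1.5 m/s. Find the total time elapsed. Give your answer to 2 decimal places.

9.60 s

Phase 1 (accelerating): v₀ = 0 m/s, a = 6 m/s².
v² = v₀² + 2aΔx = 0² + 2·6·5 = 60.0 → v = 7.75 m/s
t = (v − v₀)/a = (7.75 − 0)/6 = 1.29 s

Phase 2 (constant speed): v₀ = 7.75 m/s, a = 0 m/s².
v = v₀ + at = 7.75 + (0)(6) = 7.75 m/s
Δx = v₀t + ½at² = 7.75·6 + 0.5·0·6² = 46.5 m

Phase 3 (decelerating): v₀ = 7.75 m/s, a = -2.7 m/s².
v = v₀ + at → t = (1.5 − 7.75) / -2.7 = 2.31 s
v² = v₀² + 2aΔx → Δx = (1.5² − 7.75²)/(2·-2.7) = 10.7 m
Total time = 1.29 + 6.00 + 2.31 = 9.60 s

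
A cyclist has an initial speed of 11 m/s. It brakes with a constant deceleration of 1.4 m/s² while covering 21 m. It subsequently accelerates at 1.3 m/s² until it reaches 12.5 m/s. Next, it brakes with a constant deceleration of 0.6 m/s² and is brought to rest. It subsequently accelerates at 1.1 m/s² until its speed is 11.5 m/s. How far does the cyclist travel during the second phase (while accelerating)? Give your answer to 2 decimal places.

36.17 m

Phase 1 (decelerating): v₀ = 11.0 m/s, a = -1.4 m/s².
v² = v₀² + 2aΔx = 11.0² + 2·-1.4·21 = 62.2 → v = 7.89 m/s
t = (v − v₀)/a = (7.89 − 11.0)/-1.4 = 2.22 s

Phase 2 (accelerating): v₀ = 7.89 m/s, a = 1.3 m/s².
v = v₀ + at → t = (12.5 − 7.89) / 1.3 = 3.55 s
v² = v₀² + 2aΔx → Δx = (12.5² − 7.89²)/(2·1.3) = 36.2 m
Distance in phase 2 = 36.2 m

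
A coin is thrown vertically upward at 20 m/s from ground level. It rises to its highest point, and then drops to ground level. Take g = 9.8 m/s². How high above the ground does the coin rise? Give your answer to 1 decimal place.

20.4 m

Phase 1 (rising): v₀ = 20.0 m/s, a = -9.8 m/s².
v = v₀ + at → t = (0 − 20.0) / -9.8 = 2.04 s
v² = v₀² + 2aΔx → Δx = (0² − 20.0²)/(2·-9.8) = 20.4 m
Maximum height = 20.4 m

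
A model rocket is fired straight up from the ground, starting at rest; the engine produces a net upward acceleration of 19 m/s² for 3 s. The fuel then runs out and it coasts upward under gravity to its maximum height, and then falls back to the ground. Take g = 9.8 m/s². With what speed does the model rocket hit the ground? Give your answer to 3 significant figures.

70.2 m/s

Phase 1 (powered ascent): v₀ = 0 m/s, a = 19 m/s².
v = v₀ + at = 0 + (19)(3) = 57.0 m/s
Δx = v₀t + ½at² = 0·3 + 0.5·19·3² = 85.5 m

Phase 2 (coasting upward): v₀ = 57.0 m/s, a = -9.8 m/s².
v = v₀ + at → t = (0 − 57.0) / -9.8 = 5.82 s
v² = v₀² + 2aΔx → Δx = (0² − 57.0²)/(2·-9.8) = 166 m

Phase 3 (free fall): v₀ = 0 m/s, a = -9.8 m/s².
Falls 251 m from rest: t = √(2·251/9.8) = 7.16 s; v = g·t = 70.2 m/s.
Impact speed = 70.2 m/s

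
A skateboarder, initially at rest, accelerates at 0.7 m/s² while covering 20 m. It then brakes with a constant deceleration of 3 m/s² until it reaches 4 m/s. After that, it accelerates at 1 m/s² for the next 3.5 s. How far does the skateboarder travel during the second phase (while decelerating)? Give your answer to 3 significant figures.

Phase 1 (accelerating): v₀ = 0 m/s, a = 0.7 m/s².
v² = v₀² + 2aΔx = 0² + 2·0.7·20 = 28.0 → v = 5.29 m/s
t = (v − v₀)/a = (5.29 − 0)/0.7 = 7.56 s

Phase 2 (decelerating): v₀ = 5.29 m/s, a = -3 m/s².
v = v₀ + at → t = (4 − 5.29) / -3 = 0.431 s
v² = v₀² + 2aΔx → Δx = (4² − 5.29²)/(2·-3) = 2.00 m
Distance in phase 2 = 2.00 m

2.00 m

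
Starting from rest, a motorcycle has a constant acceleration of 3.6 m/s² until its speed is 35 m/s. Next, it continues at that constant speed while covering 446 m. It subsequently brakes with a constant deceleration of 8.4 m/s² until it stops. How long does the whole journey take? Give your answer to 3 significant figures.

26.6 s

Phase 1 (accelerating): v₀ = 0 m/s, a = 3.6 m/s².
v = v₀ + at → t = (35 − 0) / 3.6 = 9.72 s
v² = v₀² + 2aΔx → Δx = (35² − 0²)/(2·3.6) = 170 m

Phase 2 (constant speed): v₀ = 35.0 m/s, a = 0 m/s².
Constant speed: t = d/v = 446/35.0 = 12.7 s

Phase 3 (decelerating): v₀ = 35.0 m/s, a = -8.4 m/s².
v = v₀ + at → t = (0 − 35.0) / -8.4 = 4.17 s
v² = v₀² + 2aΔx → Δx = (0² − 35.0²)/(2·-8.4) = 72.9 m
Total time = 9.72 + 12.7 + 4.17 = 26.6 s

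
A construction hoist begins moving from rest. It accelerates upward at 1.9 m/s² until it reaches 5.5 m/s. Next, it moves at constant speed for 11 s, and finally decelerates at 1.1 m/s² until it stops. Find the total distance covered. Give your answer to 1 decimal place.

82.2 m

Phase 1 (accelerating): v₀ = 0 m/s, a = 1.9 m/s².
v = v₀ + at → t = (5.5 − 0) / 1.9 = 2.89 s
v² = v₀² + 2aΔx → Δx = (5.5² − 0²)/(2·1.9) = 7.96 m

Phase 2 (constant speed): v₀ = 5.50 m/s, a = 0 m/s².
v = v₀ + at = 5.50 + (0)(11) = 5.50 m/s
Δx = v₀t + ½at² = 5.50·11 + 0.5·0·11² = 60.5 m

Phase 3 (decelerating): v₀ = 5.50 m/s, a = -1.1 m/s².
v = v₀ + at → t = (0 − 5.50) / -1.1 = 5.00 s
v² = v₀² + 2aΔx → Δx = (0² − 5.50²)/(2·-1.1) = 13.7 m
Total distance = 7.96 + 60.5 + 13.7 = 82.2 m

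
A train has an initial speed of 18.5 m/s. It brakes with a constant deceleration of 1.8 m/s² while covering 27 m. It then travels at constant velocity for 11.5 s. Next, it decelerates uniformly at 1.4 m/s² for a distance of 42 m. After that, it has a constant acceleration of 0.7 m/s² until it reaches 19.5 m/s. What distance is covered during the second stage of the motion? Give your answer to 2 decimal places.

180.02 m

Phase 1 (decelerating): v₀ = 18.5 m/s, a = -1.8 m/s².
v² = v₀² + 2aΔx = 18.5² + 2·-1.8·27 = 245 → v = 15.7 m/s
t = (v − v₀)/a = (15.7 − 18.5)/-1.8 = 1.58 s

Phase 2 (constant speed): v₀ = 15.7 m/s, a = 0 m/s².
v = v₀ + at = 15.7 + (0)(11.5) = 15.7 m/s
Δx = v₀t + ½at² = 15.7·11.5 + 0.5·0·11.5² = 180 m
Distance in phase 2 = 180 m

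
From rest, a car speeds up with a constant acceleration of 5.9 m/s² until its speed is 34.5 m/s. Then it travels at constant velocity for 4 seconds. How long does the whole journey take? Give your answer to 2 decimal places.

9.85 s

Phase 1 (accelerating): v₀ = 0 m/s, a = 5.9 m/s².
v = v₀ + at → t = (34.5 − 0) / 5.9 = 5.85 s
v² = v₀² + 2aΔx → Δx = (34.5² − 0²)/(2·5.9) = 101 m

Phase 2 (constant speed): v₀ = 34.5 m/s, a = 0 m/s².
v = v₀ + at = 34.5 + (0)(4) = 34.5 m/s
Δx = v₀t + ½at² = 34.5·4 + 0.5·0·4² = 138 m
Total time = 5.85 + 4.00 = 9.85 s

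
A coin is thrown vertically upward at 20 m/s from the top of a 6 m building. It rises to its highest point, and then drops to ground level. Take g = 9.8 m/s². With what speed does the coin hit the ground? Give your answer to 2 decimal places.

Phase 1 (rising): v₀ = 20.0 m/s, a = -9.8 m/s².
v = v₀ + at → t = (0 − 20.0) / -9.8 = 2.04 s
v² = v₀² + 2aΔx → Δx = (0² − 20.0²)/(2·-9.8) = 20.4 m

Phase 2 (falling): v₀ = 0 m/s, a = -9.8 m/s².
Falls 26.4 m from rest: t = √(2·26.4/9.8) = 2.32 s; v = g·t = 22.8 m/s.
Final speed = 22.8 m/s

22.75 m/s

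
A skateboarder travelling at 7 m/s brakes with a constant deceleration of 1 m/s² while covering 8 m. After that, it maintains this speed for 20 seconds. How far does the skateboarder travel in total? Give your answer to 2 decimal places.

Phase 1 (decelerating): v₀ = 7.00 m/s, a = -1 m/s².
v² = v₀² + 2aΔx = 7.00² + 2·-1·8 = 33.0 → v = 5.74 m/s
t = (v − v₀)/a = (5.74 − 7.00)/-1 = 1.26 s

Phase 2 (constant speed): v₀ = 5.74 m/s, a = 0 m/s².
v = v₀ + at = 5.74 + (0)(20) = 5.74 m/s
Δx = v₀t + ½at² = 5.74·20 + 0.5·0·20² = 115 m
Total distance = 8.00 + 115 = 123 m

122.89 m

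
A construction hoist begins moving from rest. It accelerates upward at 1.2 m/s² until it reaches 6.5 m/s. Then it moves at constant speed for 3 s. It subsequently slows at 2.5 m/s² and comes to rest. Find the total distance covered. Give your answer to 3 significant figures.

Phase 1 (accelerating): v₀ = 0 m/s, a = 1.2 m/s².
v = v₀ + at → t = (6.5 − 0) / 1.2 = 5.42 s
v² = v₀² + 2aΔx → Δx = (6.5² − 0²)/(2·1.2) = 17.6 m

Phase 2 (constant speed): v₀ = 6.50 m/s, a = 0 m/s².
v = v₀ + at = 6.50 + (0)(3) = 6.50 m/s
Δx = v₀t + ½at² = 6.50·3 + 0.5·0·3² = 19.5 m

Phase 3 (decelerating): v₀ = 6.50 m/s, a = -2.5 m/s².
v = v₀ + at → t = (0 − 6.50) / -2.5 = 2.60 s
v² = v₀² + 2aΔx → Δx = (0² − 6.50²)/(2·-2.5) = 8.45 m
Total distance = 17.6 + 19.5 + 8.45 = 45.6 m

45.6 m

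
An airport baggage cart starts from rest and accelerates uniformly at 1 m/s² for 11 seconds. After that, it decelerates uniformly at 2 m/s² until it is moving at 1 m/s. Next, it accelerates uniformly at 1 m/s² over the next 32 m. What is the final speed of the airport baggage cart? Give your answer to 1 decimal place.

8.1 m/s

Phase 1 (accelerating): v₀ = 0 m/s, a = 1 m/s².
v = v₀ + at = 0 + (1)(11) = 11.0 m/s
Δx = v₀t + ½at² = 0·11 + 0.5·1·11² = 60.5 m

Phase 2 (decelerating): v₀ = 11.0 m/s, a = -2 m/s².
v = v₀ + at → t = (1 − 11.0) / -2 = 5.00 s
v² = v₀² + 2aΔx → Δx = (1² − 11.0²)/(2·-2) = 30.0 m

Phase 3 (accelerating): v₀ = 1.00 m/s, a = 1 m/s².
v² = v₀² + 2aΔx = 1.00² + 2·1·32 = 65.0 → v = 8.06 m/s
t = (v − v₀)/a = (8.06 − 1.00)/1 = 7.06 s
Final speed = 8.06 m/s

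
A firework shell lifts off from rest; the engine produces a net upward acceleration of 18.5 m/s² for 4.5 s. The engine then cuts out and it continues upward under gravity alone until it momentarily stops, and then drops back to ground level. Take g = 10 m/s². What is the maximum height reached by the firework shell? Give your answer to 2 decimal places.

533.84 m

Phase 1 (powered ascent): v₀ = 0 m/s, a = 18.5 m/s².
v = v₀ + at = 0 + (18.5)(4.5) = 83.2 m/s
Δx = v₀t + ½at² = 0·4.5 + 0.5·18.5·4.5² = 187 m

Phase 2 (coasting upward): v₀ = 83.2 m/s, a = -10 m/s².
v = v₀ + at → t = (0 − 83.2) / -10 = 8.32 s
v² = v₀² + 2aΔx → Δx = (0² − 83.2²)/(2·-10) = 347 m
Maximum height = 187 + 347 = 534 m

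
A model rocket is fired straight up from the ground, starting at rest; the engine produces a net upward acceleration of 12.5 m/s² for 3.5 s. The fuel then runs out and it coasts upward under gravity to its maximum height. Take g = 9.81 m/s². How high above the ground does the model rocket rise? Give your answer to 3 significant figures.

174 m

Phase 1 (powered ascent): v₀ = 0 m/s, a = 12.5 m/s².
v = v₀ + at = 0 + (12.5)(3.5) = 43.8 m/s
Δx = v₀t + ½at² = 0·3.5 + 0.5·12.5·3.5² = 76.6 m

Phase 2 (coasting upward): v₀ = 43.8 m/s, a = -9.81 m/s².
v = v₀ + at → t = (0 − 43.8) / -9.81 = 4.46 s
v² = v₀² + 2aΔx → Δx = (0² − 43.8²)/(2·-9.81) = 97.6 m
Maximum height = 76.6 + 97.6 = 174 m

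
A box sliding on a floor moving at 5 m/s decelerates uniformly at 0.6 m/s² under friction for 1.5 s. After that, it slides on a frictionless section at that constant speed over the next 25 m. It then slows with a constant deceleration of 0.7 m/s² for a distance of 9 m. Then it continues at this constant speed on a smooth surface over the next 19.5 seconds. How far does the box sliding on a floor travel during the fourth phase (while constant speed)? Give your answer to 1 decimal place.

Phase 1 (decelerating): v₀ = 5.00 m/s, a = -0.6 m/s².
v = v₀ + at = 5.00 + (-0.6)(1.5) = 4.10 m/s
Δx = v₀t + ½at² = 5.00·1.5 + 0.5·-0.6·1.5² = 6.83 m

Phase 2 (constant speed): v₀ = 4.10 m/s, a = 0 m/s².
Constant speed: t = d/v = 25/4.10 = 6.10 s

Phase 3 (decelerating): v₀ = 4.10 m/s, a = -0.7 m/s².
v² = v₀² + 2aΔx = 4.10² + 2·-0.7·9 = 4.21 → v = 2.05 m/s
t = (v − v₀)/a = (2.05 − 4.10)/-0.7 = 2.93 s

Phase 4 (constant speed): v₀ = 2.05 m/s, a = 0 m/s².
v = v₀ + at = 2.05 + (0)(19.5) = 2.05 m/s
Δx = v₀t + ½at² = 2.05·19.5 + 0.5·0·19.5² = 40.0 m
Distance in phase 4 = 40.0 m

40.0 m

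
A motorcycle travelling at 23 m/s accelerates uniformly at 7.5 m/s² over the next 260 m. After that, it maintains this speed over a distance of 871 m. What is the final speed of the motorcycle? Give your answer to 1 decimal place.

Phase 1 (accelerating): v₀ = 23.0 m/s, a = 7.5 m/s².
v² = v₀² + 2aΔx = 23.0² + 2·7.5·260 = 4430 → v = 66.6 m/s
t = (v − v₀)/a = (66.6 − 23.0)/7.5 = 5.81 s

Phase 2 (constant speed): v₀ = 66.6 m/s, a = 0 m/s².
Constant speed: t = d/v = 871/66.6 = 13.1 s
Final speed = 66.6 m/s

66.6 m/s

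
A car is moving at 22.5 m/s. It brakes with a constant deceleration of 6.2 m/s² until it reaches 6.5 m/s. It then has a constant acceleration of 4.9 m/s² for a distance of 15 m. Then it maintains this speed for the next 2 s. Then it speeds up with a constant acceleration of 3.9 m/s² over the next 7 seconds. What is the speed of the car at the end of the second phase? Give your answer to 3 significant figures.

13.8 m/s

Phase 1 (decelerating): v₀ = 22.5 m/s, a = -6.2 m/s².
v = v₀ + at → t = (6.5 − 22.5) / -6.2 = 2.58 s
v² = v₀² + 2aΔx → Δx = (6.5² − 22.5²)/(2·-6.2) = 37.4 m

Phase 2 (accelerating): v₀ = 6.50 m/s, a = 4.9 m/s².
v² = v₀² + 2aΔx = 6.50² + 2·4.9·15 = 189 → v = 13.8 m/s
t = (v − v₀)/a = (13.8 − 6.50)/4.9 = 1.48 s
Speed at end of phase 2 = 13.8 m/s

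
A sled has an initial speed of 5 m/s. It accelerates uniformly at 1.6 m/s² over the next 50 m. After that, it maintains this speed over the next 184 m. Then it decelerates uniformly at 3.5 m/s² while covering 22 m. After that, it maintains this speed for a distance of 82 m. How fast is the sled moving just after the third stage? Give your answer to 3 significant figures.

Phase 1 (accelerating): v₀ = 5.00 m/s, a = 1.6 m/s².
v² = v₀² + 2aΔx = 5.00² + 2·1.6·50 = 185 → v = 13.6 m/s
t = (v − v₀)/a = (13.6 − 5.00)/1.6 = 5.38 s

Phase 2 (constant speed): v₀ = 13.6 m/s, a = 0 m/s².
Constant speed: t = d/v = 184/13.6 = 13.5 s

Phase 3 (decelerating): v₀ = 13.6 m/s, a = -3.5 m/s².
v² = v₀² + 2aΔx = 13.6² + 2·-3.5·22 = 31.0 → v = 5.57 m/s
t = (v − v₀)/a = (5.57 − 13.6)/-3.5 = 2.30 s
Speed at end of phase 3 = 5.57 m/s

5.57 m/s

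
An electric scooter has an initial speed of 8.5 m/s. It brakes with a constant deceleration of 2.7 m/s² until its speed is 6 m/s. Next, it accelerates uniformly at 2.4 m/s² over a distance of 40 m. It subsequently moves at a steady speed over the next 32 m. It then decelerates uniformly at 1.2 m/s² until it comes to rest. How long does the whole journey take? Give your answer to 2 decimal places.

Phase 1 (decelerating): v₀ = 8.50 m/s, a = -2.7 m/s².
v = v₀ + at → t = (6 − 8.50) / -2.7 = 0.926 s
v² = v₀² + 2aΔx → Δx = (6² − 8.50²)/(2·-2.7) = 6.71 m

Phase 2 (accelerating): v₀ = 6.00 m/s, a = 2.4 m/s².
v² = v₀² + 2aΔx = 6.00² + 2·2.4·40 = 228 → v = 15.1 m/s
t = (v − v₀)/a = (15.1 − 6.00)/2.4 = 3.79 s

Phase 3 (constant speed): v₀ = 15.1 m/s, a = 0 m/s².
Constant speed: t = d/v = 32/15.1 = 2.12 s

Phase 4 (decelerating): v₀ = 15.1 m/s, a = -1.2 m/s².
v = v₀ + at → t = (0 − 15.1) / -1.2 = 12.6 s
v² = v₀² + 2aΔx → Δx = (0² − 15.1²)/(2·-1.2) = 95.0 m
Total time = 0.926 + 3.79 + 2.12 + 12.6 = 19.4 s

19.42 s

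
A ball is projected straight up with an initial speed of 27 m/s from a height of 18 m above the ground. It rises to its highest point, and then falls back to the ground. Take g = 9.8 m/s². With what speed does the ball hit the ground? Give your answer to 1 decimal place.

32.9 m/s

Phase 1 (rising): v₀ = 27.0 m/s, a = -9.8 m/s².
v = v₀ + at → t = (0 − 27.0) / -9.8 = 2.76 s
v² = v₀² + 2aΔx → Δx = (0² − 27.0²)/(2·-9.8) = 37.2 m

Phase 2 (falling): v₀ = 0 m/s, a = -9.8 m/s².
Falls 55.2 m from rest: t = √(2·55.2/9.8) = 3.36 s; v = g·t = 32.9 m/s.
Final speed = 32.9 m/s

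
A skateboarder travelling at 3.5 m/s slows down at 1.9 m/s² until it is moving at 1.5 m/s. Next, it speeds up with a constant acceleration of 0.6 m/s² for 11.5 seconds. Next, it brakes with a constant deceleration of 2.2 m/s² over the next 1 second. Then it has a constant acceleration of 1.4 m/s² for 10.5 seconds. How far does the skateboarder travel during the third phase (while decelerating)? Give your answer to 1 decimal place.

Phase 1 (decelerating): v₀ = 3.50 m/s, a = -1.9 m/s².
v = v₀ + at → t = (1.5 − 3.50) / -1.9 = 1.05 s
v² = v₀² + 2aΔx → Δx = (1.5² − 3.50²)/(2·-1.9) = 2.63 m

Phase 2 (accelerating): v₀ = 1.50 m/s, a = 0.6 m/s².
v = v₀ + at = 1.50 + (0.6)(11.5) = 8.40 m/s
Δx = v₀t + ½at² = 1.50·11.5 + 0.5·0.6·11.5² = 56.9 m

Phase 3 (decelerating): v₀ = 8.40 m/s, a = -2.2 m/s².
v = v₀ + at = 8.40 + (-2.2)(1) = 6.20 m/s
Δx = v₀t + ½at² = 8.40·1 + 0.5·-2.2·1² = 7.30 m
Distance in phase 3 = 7.30 m

7.3 m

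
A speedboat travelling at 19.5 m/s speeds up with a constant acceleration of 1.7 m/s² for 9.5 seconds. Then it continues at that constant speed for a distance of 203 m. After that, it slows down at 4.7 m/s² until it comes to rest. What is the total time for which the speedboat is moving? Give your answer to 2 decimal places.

Phase 1 (accelerating): v₀ = 19.5 m/s, a = 1.7 m/s².
v = v₀ + at = 19.5 + (1.7)(9.5) = 35.6 m/s
Δx = v₀t + ½at² = 19.5·9.5 + 0.5·1.7·9.5² = 262 m

Phase 2 (constant speed): v₀ = 35.6 m/s, a = 0 m/s².
Constant speed: t = d/v = 203/35.6 = 5.69 s

Phase 3 (decelerating): v₀ = 35.6 m/s, a = -4.7 m/s².
v = v₀ + at → t = (0 − 35.6) / -4.7 = 7.59 s
v² = v₀² + 2aΔx → Δx = (0² − 35.6²)/(2·-4.7) = 135 m
Total time = 9.50 + 5.69 + 7.59 = 22.8 s

22.78 s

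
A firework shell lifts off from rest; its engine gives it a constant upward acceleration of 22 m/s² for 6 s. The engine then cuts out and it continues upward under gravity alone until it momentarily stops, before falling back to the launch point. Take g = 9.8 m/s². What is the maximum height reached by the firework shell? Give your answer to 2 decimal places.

1284.98 m

Phase 1 (powered ascent): v₀ = 0 m/s, a = 22 m/s².
v = v₀ + at = 0 + (22)(6) = 132 m/s
Δx = v₀t + ½at² = 0·6 + 0.5·22·6² = 396 m

Phase 2 (coasting upward): v₀ = 132 m/s, a = -9.8 m/s².
v = v₀ + at → t = (0 − 132) / -9.8 = 13.5 s
v² = v₀² + 2aΔx → Δx = (0² − 132²)/(2·-9.8) = 889 m
Maximum height = 396 + 889 = 1280 m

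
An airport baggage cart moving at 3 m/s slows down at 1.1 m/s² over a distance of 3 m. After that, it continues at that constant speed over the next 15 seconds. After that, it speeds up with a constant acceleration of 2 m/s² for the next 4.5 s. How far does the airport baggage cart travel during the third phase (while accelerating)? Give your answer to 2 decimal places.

Phase 1 (decelerating): v₀ = 3.00 m/s, a = -1.1 m/s².
v² = v₀² + 2aΔx = 3.00² + 2·-1.1·3 = 2.40 → v = 1.55 m/s
t = (v − v₀)/a = (1.55 − 3.00)/-1.1 = 1.32 s

Phase 2 (constant speed): v₀ = 1.55 m/s, a = 0 m/s².
v = v₀ + at = 1.55 + (0)(15) = 1.55 m/s
Δx = v₀t + ½at² = 1.55·15 + 0.5·0·15² = 23.2 m

Phase 3 (accelerating): v₀ = 1.55 m/s, a = 2 m/s².
v = v₀ + at = 1.55 + (2)(4.5) = 10.5 m/s
Δx = v₀t + ½at² = 1.55·4.5 + 0.5·2·4.5² = 27.2 m
Distance in phase 3 = 27.2 m

27.22 m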